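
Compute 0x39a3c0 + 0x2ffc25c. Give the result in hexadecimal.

0x339661c

Add column by column in base 16, right to left:
  0+c = c
  c+5 = 1 carry 1
  3+2+1 = 6
  a+c = 6 carry 1
  9+f+1 = 9 carry 1
  3+f+1 = 3 carry 1
  0+2+1 = 3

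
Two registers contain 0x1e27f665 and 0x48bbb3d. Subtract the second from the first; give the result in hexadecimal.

0x199c3b28

Subtract column by column in base 16:
  5-d → 8 (borrow)
  6-3-1 → 2
  6-b → b (borrow)
  f-b-1 → 3
  7-b → c (borrow)
  2-8-1 → 9 (borrow)
  e-4-1 → 9
  1-0 → 1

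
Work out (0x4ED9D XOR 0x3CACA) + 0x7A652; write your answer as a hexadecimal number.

0xECDA9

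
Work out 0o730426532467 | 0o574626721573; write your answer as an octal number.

OR each oct digit independently (no carries):
  7|5=7, 3|7=7, 0|4=4, 4|6=6, 2|2=2, 6|6=6, 5|7=7, 3|2=3, 2|1=3, 4|5=5, 6|7=7, 7|3=7

0o774626733577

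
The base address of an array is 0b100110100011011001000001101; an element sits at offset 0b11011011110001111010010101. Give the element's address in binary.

Add column by column in base 2, right to left:
  1+1 = 0 carry 1
  0+0+1 = 1
  1+1 = 0 carry 1
  1+0+1 = 0 carry 1
  0+1+1 = 0 carry 1
  0+0+1 = 1
  0+0 = 0
  0+1 = 1
  0+0 = 0
  1+1 = 0 carry 1
  0+1+1 = 0 carry 1
  0+1+1 = 0 carry 1
  1+1+1 = 1 carry 1
  1+0+1 = 0 carry 1
  0+0+1 = 1
  1+0 = 1
  1+1 = 0 carry 1
  0+1+1 = 0 carry 1
  0+1+1 = 0 carry 1
  0+1+1 = 0 carry 1
  1+0+1 = 0 carry 1
  0+1+1 = 0 carry 1
  1+1+1 = 1 carry 1
  1+0+1 = 0 carry 1
  0+1+1 = 0 carry 1
  0+1+1 = 0 carry 1
  1+0+1 = 0 carry 1
  final carry 1

0b1000010000001101000010100010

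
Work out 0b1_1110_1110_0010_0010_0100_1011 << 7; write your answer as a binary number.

Left shift by 7: append 7 zero bits.

0b11110111000100010010010110000000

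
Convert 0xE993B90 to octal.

0o1646235620

Expand each hex digit to 4 bits: E=1110 9=1001 9=1001 3=0011 B=1011 9=1001 0=0000.
Group the bits in threes: 001 110 100 110 010 011 101 110 010 000 → 1646235620.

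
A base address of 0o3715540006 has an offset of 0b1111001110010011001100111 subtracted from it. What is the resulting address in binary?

0o3715540006 = 0b11111001101101100000000000110 in binary.
Subtract column by column in base 2:
  0-1 → 1 (borrow)
  1-1-1 → 1 (borrow)
  1-1-1 → 1 (borrow)
  0-0-1 → 1 (borrow)
  0-0-1 → 1 (borrow)
  0-1-1 → 0 (borrow)
  0-1-1 → 0 (borrow)
  0-0-1 → 1 (borrow)
  0-0-1 → 1 (borrow)
  0-1-1 → 0 (borrow)
  0-1-1 → 0 (borrow)
  0-0-1 → 1 (borrow)
  0-0-1 → 1 (borrow)
  0-1-1 → 0 (borrow)
  1-0-1 → 0
  1-0 → 1
  0-1 → 1 (borrow)
  1-1-1 → 1 (borrow)
  1-1-1 → 1 (borrow)
  0-0-1 → 1 (borrow)
  1-0-1 → 0
  1-1 → 0
  0-1 → 1 (borrow)
  0-1-1 → 0 (borrow)
  1-1-1 → 1 (borrow)
  1-0-1 → 0
  1-0 → 1
  1-0 → 1
  1-0 → 1

0b11101010011111001100110011111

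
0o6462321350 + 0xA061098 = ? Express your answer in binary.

0o6462321350 = 0b110100110010011010001011101000 in binary.
0xA061098 = 0b1010000001100001000010011000 in binary.
Add column by column in base 2, right to left:
  0+0 = 0
  0+0 = 0
  0+0 = 0
  1+1 = 0 carry 1
  0+1+1 = 0 carry 1
  1+0+1 = 0 carry 1
  1+0+1 = 0 carry 1
  1+1+1 = 1 carry 1
  0+0+1 = 1
  1+0 = 1
  0+0 = 0
  0+0 = 0
  0+1 = 1
  1+0 = 1
  0+0 = 0
  1+0 = 1
  1+0 = 1
  0+1 = 1
  0+1 = 1
  1+0 = 1
  0+0 = 0
  0+0 = 0
  1+0 = 1
  1+0 = 1
  0+0 = 0
  0+1 = 1
  1+0 = 1
  0+1 = 1
  1+0 = 1
  1+0 = 1

0b111110110011111011001110000000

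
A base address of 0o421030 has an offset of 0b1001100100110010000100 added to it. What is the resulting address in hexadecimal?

0x286E9C

0o421030 = 0x22218 in hexadecimal.
0b1001100100110010000100 = 0x264C84 in hexadecimal.
Add column by column in base 16, right to left:
  8+4 = C
  1+8 = 9
  2+C = E
  2+4 = 6
  2+6 = 8
  0+2 = 2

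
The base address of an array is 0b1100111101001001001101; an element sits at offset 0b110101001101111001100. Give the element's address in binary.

Add column by column in base 2, right to left:
  1+0 = 1
  0+0 = 0
  1+1 = 0 carry 1
  1+1+1 = 1 carry 1
  0+0+1 = 1
  0+0 = 0
  1+1 = 0 carry 1
  0+1+1 = 0 carry 1
  0+1+1 = 0 carry 1
  1+1+1 = 1 carry 1
  0+0+1 = 1
  0+1 = 1
  1+1 = 0 carry 1
  0+0+1 = 1
  1+0 = 1
  1+1 = 0 carry 1
  1+0+1 = 0 carry 1
  1+1+1 = 1 carry 1
  0+0+1 = 1
  0+1 = 1
  1+1 = 0 carry 1
  1+0+1 = 0 carry 1
  final carry 1

0b10011100110111000011001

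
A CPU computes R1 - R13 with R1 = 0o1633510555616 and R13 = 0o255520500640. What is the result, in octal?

0o1355770054756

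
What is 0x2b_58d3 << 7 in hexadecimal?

7 bits is not a whole number of base-16 digits; in binary: 1010110101100011010011 << 7 = 10101101011000110100110000000.

0x15ac6980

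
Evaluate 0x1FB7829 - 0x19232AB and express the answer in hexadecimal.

0x69457E

Subtract column by column in base 16:
  9-B → E (borrow)
  2-A-1 → 7 (borrow)
  8-2-1 → 5
  7-3 → 4
  B-2 → 9
  F-9 → 6
  1-1 → 0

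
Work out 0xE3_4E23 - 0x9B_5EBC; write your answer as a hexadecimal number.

Subtract column by column in base 16:
  3-C → 7 (borrow)
  2-B-1 → 6 (borrow)
  E-E-1 → F (borrow)
  4-5-1 → E (borrow)
  3-B-1 → 7 (borrow)
  E-9-1 → 4

0x47EF67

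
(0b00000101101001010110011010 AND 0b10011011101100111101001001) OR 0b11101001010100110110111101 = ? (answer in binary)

0b00000101101001010110011010 AND 0b10011011101100111101001001 = 0b00000001101000010100001000.
Then OR with 0b11101001010100110110111101.

0b11101001111100110110111101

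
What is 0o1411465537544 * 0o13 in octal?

Multiply each base-8 digit by 11, carrying:
  4×11 = 44 → write 4 carry 5
  4×11+5 = 49 → write 1 carry 6
  5×11+6 = 61 → write 5 carry 7
  7×11+7 = 84 → write 4 carry 10
  3×11+10 = 43 → write 3 carry 5
  5×11+5 = 60 → write 4 carry 7
  5×11+7 = 62 → write 6 carry 7
  6×11+7 = 73 → write 1 carry 9
  4×11+9 = 53 → write 5 carry 6
  1×11+6 = 17 → write 1 carry 2
  1×11+2 = 13 → write 5 carry 1
  4×11+1 = 45 → write 5 carry 5
  1×11+5 = 16 → write 0 carry 2
  remaining carry: 2

0o20551516434514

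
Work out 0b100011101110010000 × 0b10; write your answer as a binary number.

0b1000111011100100000

Multiply each base-2 digit by 2, carrying:
  0×2 = 0 → write 0
  0×2 = 0 → write 0
  0×2 = 0 → write 0
  0×2 = 0 → write 0
  1×2 = 2 → write 0 carry 1
  0×2+1 = 1 → write 1
  0×2 = 0 → write 0
  1×2 = 2 → write 0 carry 1
  1×2+1 = 3 → write 1 carry 1
  1×2+1 = 3 → write 1 carry 1
  0×2+1 = 1 → write 1
  1×2 = 2 → write 0 carry 1
  1×2+1 = 3 → write 1 carry 1
  1×2+1 = 3 → write 1 carry 1
  0×2+1 = 1 → write 1
  0×2 = 0 → write 0
  0×2 = 0 → write 0
  1×2 = 2 → write 0 carry 1
  remaining carry: 1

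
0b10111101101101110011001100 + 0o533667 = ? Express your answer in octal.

0b10111101101101110011001100 = 0o275556314 in octal.
Add column by column in base 8, right to left:
  4+7 = 3 carry 1
  1+6+1 = 0 carry 1
  3+6+1 = 2 carry 1
  6+3+1 = 2 carry 1
  5+3+1 = 1 carry 1
  5+5+1 = 3 carry 1
  5+0+1 = 6
  7+0 = 7
  2+0 = 2

0o276312203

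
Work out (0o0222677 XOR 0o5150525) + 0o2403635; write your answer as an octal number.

0o7776207

First 0o0222677 XOR 0o5150525 = 0o5372352.
Add column by column in base 8, right to left:
  2+5 = 7
  5+3 = 0 carry 1
  3+6+1 = 2 carry 1
  2+3+1 = 6
  7+0 = 7
  3+4 = 7
  5+2 = 7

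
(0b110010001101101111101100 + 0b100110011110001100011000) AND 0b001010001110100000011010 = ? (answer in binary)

0b1000001010100000000000

Add column by column in base 2, right to left:
  0+0 = 0
  0+0 = 0
  1+0 = 1
  1+1 = 0 carry 1
  0+1+1 = 0 carry 1
  1+0+1 = 0 carry 1
  1+0+1 = 0 carry 1
  1+0+1 = 0 carry 1
  1+1+1 = 1 carry 1
  1+1+1 = 1 carry 1
  0+0+1 = 1
  1+0 = 1
  1+0 = 1
  0+1 = 1
  1+1 = 0 carry 1
  1+1+1 = 1 carry 1
  0+1+1 = 0 carry 1
  0+0+1 = 1
  0+0 = 0
  1+1 = 0 carry 1
  0+1+1 = 0 carry 1
  0+0+1 = 1
  1+0 = 1
  1+1 = 0 carry 1
  final carry 1
Sum = 0b1011000101011111100000100; now AND with 0b001010001110100000011010:
  1011000101011111100000100
& 0001010001110100000011010
= 0001000001010100000000000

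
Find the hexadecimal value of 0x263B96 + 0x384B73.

Add column by column in base 16, right to left:
  6+3 = 9
  9+7 = 0 carry 1
  B+B+1 = 7 carry 1
  3+4+1 = 8
  6+8 = E
  2+3 = 5

0x5E8709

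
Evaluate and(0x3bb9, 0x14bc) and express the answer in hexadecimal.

0x10b8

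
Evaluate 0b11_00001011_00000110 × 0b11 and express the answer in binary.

0b10010010000100010010

Multiply each base-2 digit by 3, carrying:
  0×3 = 0 → write 0
  1×3 = 3 → write 1 carry 1
  1×3+1 = 4 → write 0 carry 2
  0×3+2 = 2 → write 0 carry 1
  0×3+1 = 1 → write 1
  0×3 = 0 → write 0
  0×3 = 0 → write 0
  0×3 = 0 → write 0
  1×3 = 3 → write 1 carry 1
  1×3+1 = 4 → write 0 carry 2
  0×3+2 = 2 → write 0 carry 1
  1×3+1 = 4 → write 0 carry 2
  0×3+2 = 2 → write 0 carry 1
  0×3+1 = 1 → write 1
  0×3 = 0 → write 0
  0×3 = 0 → write 0
  1×3 = 3 → write 1 carry 1
  1×3+1 = 4 → write 0 carry 2
  remaining carry: 10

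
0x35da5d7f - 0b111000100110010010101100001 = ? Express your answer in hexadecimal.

0x2ec7381e

0b111000100110010010101100001 = 0x7132561 in hexadecimal.
Subtract column by column in base 16:
  f-1 → e
  7-6 → 1
  d-5 → 8
  5-2 → 3
  a-3 → 7
  d-1 → c
  5-7 → e (borrow)
  3-0-1 → 2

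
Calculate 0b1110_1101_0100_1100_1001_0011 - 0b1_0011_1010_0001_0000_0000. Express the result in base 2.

0b110110011010101110010011

Subtract column by column in base 2:
  1-0 → 1
  1-0 → 1
  0-0 → 0
  0-0 → 0
  1-0 → 1
  0-0 → 0
  0-0 → 0
  1-0 → 1
  0-1 → 1 (borrow)
  0-0-1 → 1 (borrow)
  1-0-1 → 0
  1-0 → 1
  0-0 → 0
  0-1 → 1 (borrow)
  1-0-1 → 0
  0-1 → 1 (borrow)
  1-1-1 → 1 (borrow)
  0-1-1 → 0 (borrow)
  1-0-1 → 0
  1-0 → 1
  0-1 → 1 (borrow)
  1-0-1 → 0
  1-0 → 1
  1-0 → 1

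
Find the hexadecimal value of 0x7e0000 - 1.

The trailing 4 digits are 0, so subtracting 1 borrows through: they become F and the next digit up decrements.

0x7dffff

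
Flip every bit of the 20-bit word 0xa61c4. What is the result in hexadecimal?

Each hex digit d becomes f−d:
  a→5, 6→9, 1→e, c→3, 4→b

0x59e3b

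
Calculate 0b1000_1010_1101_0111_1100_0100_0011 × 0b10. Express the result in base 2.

0b10001010110101111100010000110

Multiply each base-2 digit by 2, carrying:
  1×2 = 2 → write 0 carry 1
  1×2+1 = 3 → write 1 carry 1
  0×2+1 = 1 → write 1
  0×2 = 0 → write 0
  0×2 = 0 → write 0
  0×2 = 0 → write 0
  1×2 = 2 → write 0 carry 1
  0×2+1 = 1 → write 1
  0×2 = 0 → write 0
  0×2 = 0 → write 0
  1×2 = 2 → write 0 carry 1
  1×2+1 = 3 → write 1 carry 1
  1×2+1 = 3 → write 1 carry 1
  1×2+1 = 3 → write 1 carry 1
  1×2+1 = 3 → write 1 carry 1
  0×2+1 = 1 → write 1
  1×2 = 2 → write 0 carry 1
  0×2+1 = 1 → write 1
  1×2 = 2 → write 0 carry 1
  1×2+1 = 3 → write 1 carry 1
  0×2+1 = 1 → write 1
  1×2 = 2 → write 0 carry 1
  0×2+1 = 1 → write 1
  1×2 = 2 → write 0 carry 1
  0×2+1 = 1 → write 1
  0×2 = 0 → write 0
  0×2 = 0 → write 0
  1×2 = 2 → write 0 carry 1
  remaining carry: 1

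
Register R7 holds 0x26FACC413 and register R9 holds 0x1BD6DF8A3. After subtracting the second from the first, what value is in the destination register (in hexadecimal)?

Subtract column by column in base 16:
  3-3 → 0
  1-A → 7 (borrow)
  4-8-1 → B (borrow)
  C-F-1 → C (borrow)
  C-D-1 → E (borrow)
  A-6-1 → 3
  F-D → 2
  6-B → B (borrow)
  2-1-1 → 0

0xB23ECB70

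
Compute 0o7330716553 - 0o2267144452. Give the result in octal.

0o5041552101

Subtract column by column in base 8:
  3-2 → 1
  5-5 → 0
  5-4 → 1
  6-4 → 2
  1-4 → 5 (borrow)
  7-1-1 → 5
  0-7 → 1 (borrow)
  3-6-1 → 4 (borrow)
  3-2-1 → 0
  7-2 → 5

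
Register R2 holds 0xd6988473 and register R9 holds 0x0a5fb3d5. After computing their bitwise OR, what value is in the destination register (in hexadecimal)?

0xdedfb7f7

OR each hex digit independently (no carries):
  d|0=d, 6|a=e, 9|5=d, 8|f=f, 8|b=b, 4|3=7, 7|d=f, 3|5=7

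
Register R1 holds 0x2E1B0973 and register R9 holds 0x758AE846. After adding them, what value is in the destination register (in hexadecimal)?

0xA3A5F1B9

Add column by column in base 16, right to left:
  3+6 = 9
  7+4 = B
  9+8 = 1 carry 1
  0+E+1 = F
  B+A = 5 carry 1
  1+8+1 = A
  E+5 = 3 carry 1
  2+7+1 = A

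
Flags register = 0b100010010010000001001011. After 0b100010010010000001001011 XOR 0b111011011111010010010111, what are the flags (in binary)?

0b011001001101010011011100

XOR bit by bit (1 where the bits differ):
  100010010010000001001011
^ 111011011111010010010111
= 011001001101010011011100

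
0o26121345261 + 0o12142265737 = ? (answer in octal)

0o40263633220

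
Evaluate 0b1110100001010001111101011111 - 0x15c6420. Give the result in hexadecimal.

0b1110100001010001111101011111 = 0xe851f5f in hexadecimal.
Subtract column by column in base 16:
  f-0 → f
  5-2 → 3
  f-4 → b
  1-6 → b (borrow)
  5-c-1 → 8 (borrow)
  8-5-1 → 2
  e-1 → d

0xd28bb3f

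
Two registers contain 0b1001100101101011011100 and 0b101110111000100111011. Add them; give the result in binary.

Add column by column in base 2, right to left:
  0+1 = 1
  0+1 = 1
  1+0 = 1
  1+1 = 0 carry 1
  1+1+1 = 1 carry 1
  0+1+1 = 0 carry 1
  1+0+1 = 0 carry 1
  1+0+1 = 0 carry 1
  0+1+1 = 0 carry 1
  1+0+1 = 0 carry 1
  0+0+1 = 1
  1+0 = 1
  1+1 = 0 carry 1
  0+1+1 = 0 carry 1
  1+1+1 = 1 carry 1
  0+0+1 = 1
  0+1 = 1
  1+1 = 0 carry 1
  1+1+1 = 1 carry 1
  0+0+1 = 1
  0+1 = 1
  1+0 = 1

0b1111011100110000010111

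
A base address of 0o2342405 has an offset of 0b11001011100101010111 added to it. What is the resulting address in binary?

0b101100111111001011100

0o2342405 = 0b10011100010100000101 in binary.
Add column by column in base 2, right to left:
  1+1 = 0 carry 1
  0+1+1 = 0 carry 1
  1+1+1 = 1 carry 1
  0+0+1 = 1
  0+1 = 1
  0+0 = 0
  0+1 = 1
  0+0 = 0
  1+1 = 0 carry 1
  0+0+1 = 1
  1+0 = 1
  0+1 = 1
  0+1 = 1
  0+1 = 1
  1+0 = 1
  1+1 = 0 carry 1
  1+0+1 = 0 carry 1
  0+0+1 = 1
  0+1 = 1
  1+1 = 0 carry 1
  final carry 1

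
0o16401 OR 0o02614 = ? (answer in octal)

0o16615

OR each oct digit independently (no carries):
  1|0=1, 6|2=6, 4|6=6, 0|1=1, 1|4=5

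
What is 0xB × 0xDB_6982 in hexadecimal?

Multiply each base-16 digit by 11, carrying:
  2×11 = 22 → write 6 carry 1
  8×11+1 = 89 → write 9 carry 5
  9×11+5 = 104 → write 8 carry 6
  6×11+6 = 72 → write 8 carry 4
  B×11+4 = 125 → write D carry 7
  D×11+7 = 150 → write 6 carry 9
  remaining carry: 9

0x96D8896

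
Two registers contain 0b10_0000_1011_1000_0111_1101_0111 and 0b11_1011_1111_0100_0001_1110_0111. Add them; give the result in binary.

0b101110010101100100110111110

Add column by column in base 2, right to left:
  1+1 = 0 carry 1
  1+1+1 = 1 carry 1
  1+1+1 = 1 carry 1
  0+0+1 = 1
  1+0 = 1
  0+1 = 1
  1+1 = 0 carry 1
  1+1+1 = 1 carry 1
  1+1+1 = 1 carry 1
  1+0+1 = 0 carry 1
  1+0+1 = 0 carry 1
  0+0+1 = 1
  0+0 = 0
  0+0 = 0
  0+1 = 1
  1+0 = 1
  1+1 = 0 carry 1
  1+1+1 = 1 carry 1
  0+1+1 = 0 carry 1
  1+1+1 = 1 carry 1
  0+1+1 = 0 carry 1
  0+1+1 = 0 carry 1
  0+0+1 = 1
  0+1 = 1
  0+1 = 1
  1+1 = 0 carry 1
  final carry 1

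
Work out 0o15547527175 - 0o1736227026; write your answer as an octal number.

Subtract column by column in base 8:
  5-6 → 7 (borrow)
  7-2-1 → 4
  1-0 → 1
  7-7 → 0
  2-2 → 0
  5-2 → 3
  7-6 → 1
  4-3 → 1
  5-7 → 6 (borrow)
  5-1-1 → 3
  1-0 → 1

0o13611300147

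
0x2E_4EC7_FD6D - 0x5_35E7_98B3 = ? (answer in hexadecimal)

Subtract column by column in base 16:
  D-3 → A
  6-B → B (borrow)
  D-8-1 → 4
  F-9 → 6
  7-7 → 0
  C-E → E (borrow)
  E-5-1 → 8
  4-3 → 1
  E-5 → 9
  2-0 → 2

0x2918E064BA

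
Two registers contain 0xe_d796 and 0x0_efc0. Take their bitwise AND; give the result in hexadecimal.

0x0c780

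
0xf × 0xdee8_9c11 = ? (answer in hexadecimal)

0xd0fa124ff

Multiply each base-16 digit by 15, carrying:
  1×15 = 15 → write f
  1×15 = 15 → write f
  c×15 = 180 → write 4 carry 11
  9×15+11 = 146 → write 2 carry 9
  8×15+9 = 129 → write 1 carry 8
  e×15+8 = 218 → write a carry 13
  e×15+13 = 223 → write f carry 13
  d×15+13 = 208 → write 0 carry 13
  remaining carry: d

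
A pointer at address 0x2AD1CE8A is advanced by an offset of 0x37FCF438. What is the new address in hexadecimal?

Add column by column in base 16, right to left:
  A+8 = 2 carry 1
  8+3+1 = C
  E+4 = 2 carry 1
  C+F+1 = C carry 1
  1+C+1 = E
  D+F = C carry 1
  A+7+1 = 2 carry 1
  2+3+1 = 6

0x62CEC2C2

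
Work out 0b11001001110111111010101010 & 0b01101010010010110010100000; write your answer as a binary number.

AND bit by bit (1 only where both bits are 1):
  11001001110111111010101010
& 01101010010010110010100000
= 01001000010010110010100000

0b01001000010010110010100000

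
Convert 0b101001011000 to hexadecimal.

Group the bits into nibbles: 1010 0101 1000 → A58.

0xA58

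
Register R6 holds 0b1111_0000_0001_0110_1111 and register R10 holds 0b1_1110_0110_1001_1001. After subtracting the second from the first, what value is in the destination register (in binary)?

0b11010001101011010110

Subtract column by column in base 2:
  1-1 → 0
  1-0 → 1
  1-0 → 1
  1-1 → 0
  0-1 → 1 (borrow)
  1-0-1 → 0
  1-0 → 1
  0-1 → 1 (borrow)
  1-0-1 → 0
  0-1 → 1 (borrow)
  0-1-1 → 0 (borrow)
  0-0-1 → 1 (borrow)
  0-0-1 → 1 (borrow)
  0-1-1 → 0 (borrow)
  0-1-1 → 0 (borrow)
  0-1-1 → 0 (borrow)
  1-1-1 → 1 (borrow)
  1-0-1 → 0
  1-0 → 1
  1-0 → 1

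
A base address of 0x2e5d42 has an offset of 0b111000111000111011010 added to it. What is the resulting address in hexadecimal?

0x4acf1c

0b111000111000111011010 = 0x1c71da in hexadecimal.
Add column by column in base 16, right to left:
  2+a = c
  4+d = 1 carry 1
  d+1+1 = f
  5+7 = c
  e+c = a carry 1
  2+1+1 = 4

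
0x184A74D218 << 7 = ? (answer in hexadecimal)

7 bits is not a whole number of base-16 digits; in binary: 1100001001010011101001101001000011000 << 7 = 11000010010100111010011010010000110000000000.

0xC253A690C00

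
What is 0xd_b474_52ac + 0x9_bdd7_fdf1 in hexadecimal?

Add column by column in base 16, right to left:
  c+1 = d
  a+f = 9 carry 1
  2+d+1 = 0 carry 1
  5+f+1 = 5 carry 1
  4+7+1 = c
  7+d = 4 carry 1
  4+d+1 = 2 carry 1
  b+b+1 = 7 carry 1
  d+9+1 = 7 carry 1
  final carry 1

0x17724c509d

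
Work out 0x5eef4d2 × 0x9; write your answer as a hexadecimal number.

0x35669b62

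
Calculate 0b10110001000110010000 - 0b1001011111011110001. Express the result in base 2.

Subtract column by column in base 2:
  0-1 → 1 (borrow)
  0-0-1 → 1 (borrow)
  0-0-1 → 1 (borrow)
  0-0-1 → 1 (borrow)
  1-1-1 → 1 (borrow)
  0-1-1 → 0 (borrow)
  0-1-1 → 0 (borrow)
  1-1-1 → 1 (borrow)
  1-0-1 → 0
  0-1 → 1 (borrow)
  0-1-1 → 0 (borrow)
  0-1-1 → 0 (borrow)
  1-1-1 → 1 (borrow)
  0-1-1 → 0 (borrow)
  0-0-1 → 1 (borrow)
  0-1-1 → 0 (borrow)
  1-0-1 → 0
  1-0 → 1
  0-1 → 1 (borrow)
  1-0-1 → 0

0b1100101001010011111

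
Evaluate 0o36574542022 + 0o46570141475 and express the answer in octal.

Add column by column in base 8, right to left:
  2+5 = 7
  2+7 = 1 carry 1
  0+4+1 = 5
  2+1 = 3
  4+4 = 0 carry 1
  5+1+1 = 7
  4+0 = 4
  7+7 = 6 carry 1
  5+5+1 = 3 carry 1
  6+6+1 = 5 carry 1
  3+4+1 = 0 carry 1
  final carry 1

0o105364703517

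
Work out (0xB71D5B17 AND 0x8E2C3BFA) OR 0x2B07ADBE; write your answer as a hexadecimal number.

0xB71D5B17 AND 0x8E2C3BFA = 0x860C1B12.
Then OR with 0x2B07ADBE.

0xAF0FBFBE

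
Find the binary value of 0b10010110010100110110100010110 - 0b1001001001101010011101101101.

0b1001101000111100010110101001

Subtract column by column in base 2:
  0-1 → 1 (borrow)
  1-0-1 → 0
  1-1 → 0
  0-1 → 1 (borrow)
  1-0-1 → 0
  0-1 → 1 (borrow)
  0-1-1 → 0 (borrow)
  0-0-1 → 1 (borrow)
  1-1-1 → 1 (borrow)
  0-1-1 → 0 (borrow)
  1-1-1 → 1 (borrow)
  1-0-1 → 0
  0-0 → 0
  1-1 → 0
  1-0 → 1
  0-1 → 1 (borrow)
  0-0-1 → 1 (borrow)
  1-1-1 → 1 (borrow)
  0-1-1 → 0 (borrow)
  1-0-1 → 0
  0-0 → 0
  0-1 → 1 (borrow)
  1-0-1 → 0
  1-0 → 1
  0-1 → 1 (borrow)
  1-0-1 → 0
  0-0 → 0
  0-1 → 1 (borrow)
  1-0-1 → 0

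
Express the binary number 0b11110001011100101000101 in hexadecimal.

Group the bits into nibbles: 0111 1000 1011 1001 0100 0101 → 78B945.

0x78B945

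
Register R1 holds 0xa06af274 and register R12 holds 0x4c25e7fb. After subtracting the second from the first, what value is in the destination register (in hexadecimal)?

0x54450a79

Subtract column by column in base 16:
  4-b → 9 (borrow)
  7-f-1 → 7 (borrow)
  2-7-1 → a (borrow)
  f-e-1 → 0
  a-5 → 5
  6-2 → 4
  0-c → 4 (borrow)
  a-4-1 → 5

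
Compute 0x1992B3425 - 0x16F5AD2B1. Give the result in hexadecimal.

Subtract column by column in base 16:
  5-1 → 4
  2-B → 7 (borrow)
  4-2-1 → 1
  3-D → 6 (borrow)
  B-A-1 → 0
  2-5 → D (borrow)
  9-F-1 → 9 (borrow)
  9-6-1 → 2
  1-1 → 0

0x29D06174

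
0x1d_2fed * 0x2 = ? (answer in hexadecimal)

0x3a5fda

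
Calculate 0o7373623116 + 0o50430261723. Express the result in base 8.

0o60024105041

Add column by column in base 8, right to left:
  6+3 = 1 carry 1
  1+2+1 = 4
  1+7 = 0 carry 1
  3+1+1 = 5
  2+6 = 0 carry 1
  6+2+1 = 1 carry 1
  3+0+1 = 4
  7+3 = 2 carry 1
  3+4+1 = 0 carry 1
  7+0+1 = 0 carry 1
  0+5+1 = 6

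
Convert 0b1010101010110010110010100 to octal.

Group the bits in threes: 001 010 101 010 110 010 110 010 100 → 125262624.

0o125262624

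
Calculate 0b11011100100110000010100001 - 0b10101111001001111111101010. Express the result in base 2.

0b101101011100000010110111

Subtract column by column in base 2:
  1-0 → 1
  0-1 → 1 (borrow)
  0-0-1 → 1 (borrow)
  0-1-1 → 0 (borrow)
  0-0-1 → 1 (borrow)
  1-1-1 → 1 (borrow)
  0-1-1 → 0 (borrow)
  1-1-1 → 1 (borrow)
  0-1-1 → 0 (borrow)
  0-1-1 → 0 (borrow)
  0-1-1 → 0 (borrow)
  0-1-1 → 0 (borrow)
  0-1-1 → 0 (borrow)
  1-0-1 → 0
  1-0 → 1
  0-1 → 1 (borrow)
  0-0-1 → 1 (borrow)
  1-0-1 → 0
  0-1 → 1 (borrow)
  0-1-1 → 0 (borrow)
  1-1-1 → 1 (borrow)
  1-1-1 → 1 (borrow)
  1-0-1 → 0
  0-1 → 1 (borrow)
  1-0-1 → 0
  1-1 → 0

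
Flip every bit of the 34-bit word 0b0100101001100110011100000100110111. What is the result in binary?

Invert each bit: 0100101001100110011100000100110111 → 1011010110011001100011111011001000.

0b1011010110011001100011111011001000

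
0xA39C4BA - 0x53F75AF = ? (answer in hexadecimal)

Subtract column by column in base 16:
  A-F → B (borrow)
  B-A-1 → 0
  4-5 → F (borrow)
  C-7-1 → 4
  9-F → A (borrow)
  3-3-1 → F (borrow)
  A-5-1 → 4

0x4FA4F0B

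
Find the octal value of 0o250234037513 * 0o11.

0o2752574434643

Multiply each base-8 digit by 9, carrying:
  3×9 = 27 → write 3 carry 3
  1×9+3 = 12 → write 4 carry 1
  5×9+1 = 46 → write 6 carry 5
  7×9+5 = 68 → write 4 carry 8
  3×9+8 = 35 → write 3 carry 4
  0×9+4 = 4 → write 4
  4×9 = 36 → write 4 carry 4
  3×9+4 = 31 → write 7 carry 3
  2×9+3 = 21 → write 5 carry 2
  0×9+2 = 2 → write 2
  5×9 = 45 → write 5 carry 5
  2×9+5 = 23 → write 7 carry 2
  remaining carry: 2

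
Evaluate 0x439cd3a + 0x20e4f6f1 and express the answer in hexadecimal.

0x251ec42b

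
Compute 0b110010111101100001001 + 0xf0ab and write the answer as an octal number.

0b110010111101100001001 = 0o6275411 in octal.
0xf0ab = 0o170253 in octal.
Add column by column in base 8, right to left:
  1+3 = 4
  1+5 = 6
  4+2 = 6
  5+0 = 5
  7+7 = 6 carry 1
  2+1+1 = 4
  6+0 = 6

0o6465664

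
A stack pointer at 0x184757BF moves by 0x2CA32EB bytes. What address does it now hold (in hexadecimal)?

Add column by column in base 16, right to left:
  F+B = A carry 1
  B+E+1 = A carry 1
  7+2+1 = A
  5+3 = 8
  7+A = 1 carry 1
  4+C+1 = 1 carry 1
  8+2+1 = B
  1+0 = 1

0x1B118AAA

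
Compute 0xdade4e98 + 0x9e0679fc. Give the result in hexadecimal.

Add column by column in base 16, right to left:
  8+c = 4 carry 1
  9+f+1 = 9 carry 1
  e+9+1 = 8 carry 1
  4+7+1 = c
  e+6 = 4 carry 1
  d+0+1 = e
  a+e = 8 carry 1
  d+9+1 = 7 carry 1
  final carry 1

0x178e4c894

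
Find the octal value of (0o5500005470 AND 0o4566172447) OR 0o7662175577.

0o7762175577

0o5500005470 AND 0o4566172447 = 0o4500000440.
Then OR with 0o7662175577.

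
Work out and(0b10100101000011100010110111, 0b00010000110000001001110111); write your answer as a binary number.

0b00000000000000000000110111

AND bit by bit (1 only where both bits are 1):
  10100101000011100010110111
& 00010000110000001001110111
= 00000000000000000000110111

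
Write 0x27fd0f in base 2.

0b1001111111110100001111

Expand each hex digit to 4 bits: 2=0010 7=0111 f=1111 d=1101 0=0000 f=1111.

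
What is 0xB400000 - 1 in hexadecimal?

0xB3FFFFF

The trailing 5 digits are 0, so subtracting 1 borrows through: they become F and the next digit up decrements.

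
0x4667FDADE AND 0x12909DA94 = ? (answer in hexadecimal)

AND each hex digit independently (no carries):
  4&1=0, 6&2=2, 6&9=0, 7&0=0, F&9=9, D&D=D, A&A=A, D&9=9, E&4=4

0x02009DA94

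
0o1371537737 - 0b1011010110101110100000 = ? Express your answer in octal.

0o1356252077

0b1011010110101110100000 = 0o13265640 in octal.
Subtract column by column in base 8:
  7-0 → 7
  3-4 → 7 (borrow)
  7-6-1 → 0
  7-5 → 2
  3-6 → 5 (borrow)
  5-2-1 → 2
  1-3 → 6 (borrow)
  7-1-1 → 5
  3-0 → 3
  1-0 → 1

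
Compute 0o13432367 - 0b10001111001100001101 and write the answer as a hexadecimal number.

0x2541EA

0o13432367 = 0x2E34F7 in hexadecimal.
0b10001111001100001101 = 0x8F30D in hexadecimal.
Subtract column by column in base 16:
  7-D → A (borrow)
  F-0-1 → E
  4-3 → 1
  3-F → 4 (borrow)
  E-8-1 → 5
  2-0 → 2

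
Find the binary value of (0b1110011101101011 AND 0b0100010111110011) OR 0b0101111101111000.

0b1110011101101011 AND 0b0100010111110011 = 0b0100010101100011.
Then OR with 0b0101111101111000.

0b101111101111011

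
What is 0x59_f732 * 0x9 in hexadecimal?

0x329b0c2

Multiply each base-16 digit by 9, carrying:
  2×9 = 18 → write 2 carry 1
  3×9+1 = 28 → write c carry 1
  7×9+1 = 64 → write 0 carry 4
  f×9+4 = 139 → write b carry 8
  9×9+8 = 89 → write 9 carry 5
  5×9+5 = 50 → write 2 carry 3
  remaining carry: 3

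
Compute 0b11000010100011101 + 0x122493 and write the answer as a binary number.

0x122493 = 0b100100010010010010011 in binary.
Add column by column in base 2, right to left:
  1+1 = 0 carry 1
  0+1+1 = 0 carry 1
  1+0+1 = 0 carry 1
  1+0+1 = 0 carry 1
  1+1+1 = 1 carry 1
  0+0+1 = 1
  0+0 = 0
  0+1 = 1
  1+0 = 1
  0+0 = 0
  1+1 = 0 carry 1
  0+0+1 = 1
  0+0 = 0
  0+1 = 1
  0+0 = 0
  1+0 = 1
  1+0 = 1
  0+1 = 1
  0+0 = 0
  0+0 = 0
  0+1 = 1

0b100111010100110110000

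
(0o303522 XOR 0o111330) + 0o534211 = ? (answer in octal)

0o747023

First 0o303522 XOR 0o111330 = 0o212612.
Add column by column in base 8, right to left:
  2+1 = 3
  1+1 = 2
  6+2 = 0 carry 1
  2+4+1 = 7
  1+3 = 4
  2+5 = 7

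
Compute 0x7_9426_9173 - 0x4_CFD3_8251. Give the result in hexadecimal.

Subtract column by column in base 16:
  3-1 → 2
  7-5 → 2
  1-2 → F (borrow)
  9-8-1 → 0
  6-3 → 3
  2-D → 5 (borrow)
  4-F-1 → 4 (borrow)
  9-C-1 → C (borrow)
  7-4-1 → 2

0x2C4530F22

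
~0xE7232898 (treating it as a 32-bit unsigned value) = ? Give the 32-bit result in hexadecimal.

Each hex digit d becomes F−d:
  E→1, 7→8, 2→D, 3→C, 2→D, 8→7, 9→6, 8→7

0x18DCD767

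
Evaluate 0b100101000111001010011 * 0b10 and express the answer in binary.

0b1001010001110010100110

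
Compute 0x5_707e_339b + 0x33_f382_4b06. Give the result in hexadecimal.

Add column by column in base 16, right to left:
  b+6 = 1 carry 1
  9+0+1 = a
  3+b = e
  3+4 = 7
  e+2 = 0 carry 1
  7+8+1 = 0 carry 1
  0+3+1 = 4
  7+f = 6 carry 1
  5+3+1 = 9
  0+3 = 3

0x3964007ea1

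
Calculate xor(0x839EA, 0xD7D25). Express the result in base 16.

0x544CF

XOR each hex digit independently (no carries):
  8^D=5, 3^7=4, 9^D=4, E^2=C, A^5=F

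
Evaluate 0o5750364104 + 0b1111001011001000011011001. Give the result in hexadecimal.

0o5750364104 = 0x2FA1E844 in hexadecimal.
0b1111001011001000011011001 = 0x1E590D9 in hexadecimal.
Add column by column in base 16, right to left:
  4+9 = D
  4+D = 1 carry 1
  8+0+1 = 9
  E+9 = 7 carry 1
  1+5+1 = 7
  A+E = 8 carry 1
  F+1+1 = 1 carry 1
  2+0+1 = 3

0x3187791D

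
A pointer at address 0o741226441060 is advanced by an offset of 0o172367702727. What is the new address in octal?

0o1133616344007

Add column by column in base 8, right to left:
  0+7 = 7
  6+2 = 0 carry 1
  0+7+1 = 0 carry 1
  1+2+1 = 4
  4+0 = 4
  4+7 = 3 carry 1
  6+7+1 = 6 carry 1
  2+6+1 = 1 carry 1
  2+3+1 = 6
  1+2 = 3
  4+7 = 3 carry 1
  7+1+1 = 1 carry 1
  final carry 1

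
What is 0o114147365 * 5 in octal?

Multiply each base-8 digit by 5, carrying:
  5×5 = 25 → write 1 carry 3
  6×5+3 = 33 → write 1 carry 4
  3×5+4 = 19 → write 3 carry 2
  7×5+2 = 37 → write 5 carry 4
  4×5+4 = 24 → write 0 carry 3
  1×5+3 = 8 → write 0 carry 1
  4×5+1 = 21 → write 5 carry 2
  1×5+2 = 7 → write 7
  1×5 = 5 → write 5

0o575005311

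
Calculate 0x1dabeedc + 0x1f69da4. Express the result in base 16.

0x1fa28c80

Add column by column in base 16, right to left:
  c+4 = 0 carry 1
  d+a+1 = 8 carry 1
  e+d+1 = c carry 1
  e+9+1 = 8 carry 1
  b+6+1 = 2 carry 1
  a+f+1 = a carry 1
  d+1+1 = f
  1+0 = 1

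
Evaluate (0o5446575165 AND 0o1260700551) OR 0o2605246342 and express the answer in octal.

0o5446575165 AND 0o1260700551 = 0o1040500141.
Then OR with 0o2605246342.

0o3645746343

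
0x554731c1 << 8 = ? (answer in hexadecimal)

0x554731c100

Shifting left by 8 bits = 2 hex digits: append 2 zeros.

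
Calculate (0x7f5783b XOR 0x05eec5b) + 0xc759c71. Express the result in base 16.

0x142130d1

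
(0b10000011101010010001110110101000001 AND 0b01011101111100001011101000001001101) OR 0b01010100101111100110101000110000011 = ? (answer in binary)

0b1010101101111100111101000111000011

0b10000011101010010001110110101000001 AND 0b01011101111100001011101000001001101 = 0b00000001101000000001100000001000001.
Then OR with 0b01010100101111100110101000110000011.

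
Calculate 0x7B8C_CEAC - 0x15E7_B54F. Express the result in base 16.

0x65A5195D

Subtract column by column in base 16:
  C-F → D (borrow)
  A-4-1 → 5
  E-5 → 9
  C-B → 1
  C-7 → 5
  8-E → A (borrow)
  B-5-1 → 5
  7-1 → 6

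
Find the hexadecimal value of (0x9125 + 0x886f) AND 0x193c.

0x1914

Add column by column in base 16, right to left:
  5+f = 4 carry 1
  2+6+1 = 9
  1+8 = 9
  9+8 = 1 carry 1
  final carry 1
Sum = 0x11994; now AND with 0x193c:
  1&0=0, 1&1=1, 9&9=9, 9&3=1, 4&c=4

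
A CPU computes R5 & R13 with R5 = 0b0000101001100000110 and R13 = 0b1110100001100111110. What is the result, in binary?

0b0000100001100000110

AND bit by bit (1 only where both bits are 1):
  0000101001100000110
& 1110100001100111110
= 0000100001100000110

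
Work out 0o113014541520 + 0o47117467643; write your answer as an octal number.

0o162134231363

Add column by column in base 8, right to left:
  0+3 = 3
  2+4 = 6
  5+6 = 3 carry 1
  1+7+1 = 1 carry 1
  4+6+1 = 3 carry 1
  5+4+1 = 2 carry 1
  4+7+1 = 4 carry 1
  1+1+1 = 3
  0+1 = 1
  3+7 = 2 carry 1
  1+4+1 = 6
  1+0 = 1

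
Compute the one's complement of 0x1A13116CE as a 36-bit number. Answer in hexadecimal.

Each hex digit d becomes F−d:
  1→E, A→5, 1→E, 3→C, 1→E, 1→E, 6→9, C→3, E→1

0xE5ECEE931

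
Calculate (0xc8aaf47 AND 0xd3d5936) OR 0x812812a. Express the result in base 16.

0xc8aaf47 AND 0xd3d5936 = 0xc080906.
Then OR with 0x812812a.

0xc1a892e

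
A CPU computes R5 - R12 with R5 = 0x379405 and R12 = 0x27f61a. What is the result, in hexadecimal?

0xf9deb

Subtract column by column in base 16:
  5-a → b (borrow)
  0-1-1 → e (borrow)
  4-6-1 → d (borrow)
  9-f-1 → 9 (borrow)
  7-7-1 → f (borrow)
  3-2-1 → 0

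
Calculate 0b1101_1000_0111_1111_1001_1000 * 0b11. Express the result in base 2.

Multiply each base-2 digit by 3, carrying:
  0×3 = 0 → write 0
  0×3 = 0 → write 0
  0×3 = 0 → write 0
  1×3 = 3 → write 1 carry 1
  1×3+1 = 4 → write 0 carry 2
  0×3+2 = 2 → write 0 carry 1
  0×3+1 = 1 → write 1
  1×3 = 3 → write 1 carry 1
  1×3+1 = 4 → write 0 carry 2
  1×3+2 = 5 → write 1 carry 2
  1×3+2 = 5 → write 1 carry 2
  1×3+2 = 5 → write 1 carry 2
  1×3+2 = 5 → write 1 carry 2
  1×3+2 = 5 → write 1 carry 2
  1×3+2 = 5 → write 1 carry 2
  0×3+2 = 2 → write 0 carry 1
  0×3+1 = 1 → write 1
  0×3 = 0 → write 0
  0×3 = 0 → write 0
  1×3 = 3 → write 1 carry 1
  1×3+1 = 4 → write 0 carry 2
  0×3+2 = 2 → write 0 carry 1
  1×3+1 = 4 → write 0 carry 2
  1×3+2 = 5 → write 1 carry 2
  remaining carry: 10

0b10100010010111111011001000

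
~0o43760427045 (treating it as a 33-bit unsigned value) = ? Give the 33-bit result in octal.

0o34017350732

Each oct digit d becomes 7−d:
  4→3, 3→4, 7→0, 6→1, 0→7, 4→3, 2→5, 7→0, 0→7, 4→3, 5→2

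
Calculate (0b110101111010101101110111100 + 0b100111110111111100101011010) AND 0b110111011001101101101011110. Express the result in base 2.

Add column by column in base 2, right to left:
  0+0 = 0
  0+1 = 1
  1+0 = 1
  1+1 = 0 carry 1
  1+1+1 = 1 carry 1
  1+0+1 = 0 carry 1
  0+1+1 = 0 carry 1
  1+0+1 = 0 carry 1
  1+1+1 = 1 carry 1
  1+0+1 = 0 carry 1
  0+0+1 = 1
  1+1 = 0 carry 1
  1+1+1 = 1 carry 1
  0+1+1 = 0 carry 1
  1+1+1 = 1 carry 1
  0+1+1 = 0 carry 1
  1+1+1 = 1 carry 1
  0+1+1 = 0 carry 1
  1+0+1 = 0 carry 1
  1+1+1 = 1 carry 1
  1+1+1 = 1 carry 1
  1+1+1 = 1 carry 1
  0+1+1 = 0 carry 1
  1+1+1 = 1 carry 1
  0+0+1 = 1
  1+0 = 1
  1+1 = 0 carry 1
  final carry 1
Sum = 0b1011101110010101010100010110; now AND with 0b110111011001101101101011110:
  1011101110010101010100010110
& 0110111011001101101101011110
= 0010101010000101000100010110

0b10101010000101000100010110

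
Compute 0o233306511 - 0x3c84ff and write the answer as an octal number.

0o214204112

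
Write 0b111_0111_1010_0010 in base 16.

Group the bits into nibbles: 0111 0111 1010 0010 → 77A2.

0x77A2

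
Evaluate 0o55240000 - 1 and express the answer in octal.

0o55237777

The trailing 4 digits are 0, so subtracting 1 borrows through: they become 7 and the next digit up decrements.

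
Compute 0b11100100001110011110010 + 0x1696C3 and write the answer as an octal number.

0o42131665

0b11100100001110011110010 = 0o34416362 in octal.
0x1696C3 = 0o5513303 in octal.
Add column by column in base 8, right to left:
  2+3 = 5
  6+0 = 6
  3+3 = 6
  6+3 = 1 carry 1
  1+1+1 = 3
  4+5 = 1 carry 1
  4+5+1 = 2 carry 1
  3+0+1 = 4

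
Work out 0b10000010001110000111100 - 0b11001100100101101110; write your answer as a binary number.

0b1101000101001011001110

Subtract column by column in base 2:
  0-0 → 0
  0-1 → 1 (borrow)
  1-1-1 → 1 (borrow)
  1-1-1 → 1 (borrow)
  1-0-1 → 0
  1-1 → 0
  0-1 → 1 (borrow)
  0-0-1 → 1 (borrow)
  0-1-1 → 0 (borrow)
  0-0-1 → 1 (borrow)
  1-0-1 → 0
  1-1 → 0
  1-0 → 1
  0-0 → 0
  0-1 → 1 (borrow)
  0-1-1 → 0 (borrow)
  1-0-1 → 0
  0-0 → 0
  0-1 → 1 (borrow)
  0-1-1 → 0 (borrow)
  0-0-1 → 1 (borrow)
  0-0-1 → 1 (borrow)
  1-0-1 → 0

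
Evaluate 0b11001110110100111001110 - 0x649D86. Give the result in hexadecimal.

0b11001110110100111001110 = 0x6769CE in hexadecimal.
Subtract column by column in base 16:
  E-6 → 8
  C-8 → 4
  9-D → C (borrow)
  6-9-1 → C (borrow)
  7-4-1 → 2
  6-6 → 0

0x2CC48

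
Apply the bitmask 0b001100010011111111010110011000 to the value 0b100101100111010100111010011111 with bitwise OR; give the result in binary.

OR bit by bit (1 where either bit is 1):
  100101100111010100111010011111
| 001100010011111111010110011000
= 101101110111111111111110011111

0b101101110111111111111110011111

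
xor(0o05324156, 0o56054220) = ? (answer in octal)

XOR each oct digit independently (no carries):
  0^5=5, 5^6=3, 3^0=3, 2^5=7, 4^4=0, 1^2=3, 5^2=7, 6^0=6

0o53370376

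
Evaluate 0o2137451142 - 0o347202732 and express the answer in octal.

Subtract column by column in base 8:
  2-2 → 0
  4-3 → 1
  1-7 → 2 (borrow)
  1-2-1 → 6 (borrow)
  5-0-1 → 4
  4-2 → 2
  7-7 → 0
  3-4 → 7 (borrow)
  1-3-1 → 5 (borrow)
  2-0-1 → 1

0o1570246210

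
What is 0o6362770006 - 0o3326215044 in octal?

0o3034552742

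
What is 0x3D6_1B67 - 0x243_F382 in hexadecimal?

0x19227E5

Subtract column by column in base 16:
  7-2 → 5
  6-8 → E (borrow)
  B-3-1 → 7
  1-F → 2 (borrow)
  6-3-1 → 2
  D-4 → 9
  3-2 → 1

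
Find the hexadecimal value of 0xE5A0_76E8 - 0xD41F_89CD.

0x1180ED1B

Subtract column by column in base 16:
  8-D → B (borrow)
  E-C-1 → 1
  6-9 → D (borrow)
  7-8-1 → E (borrow)
  0-F-1 → 0 (borrow)
  A-1-1 → 8
  5-4 → 1
  E-D → 1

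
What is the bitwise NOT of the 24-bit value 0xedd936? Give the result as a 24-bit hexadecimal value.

0x1226c9

Each hex digit d becomes f−d:
  e→1, d→2, d→2, 9→6, 3→c, 6→9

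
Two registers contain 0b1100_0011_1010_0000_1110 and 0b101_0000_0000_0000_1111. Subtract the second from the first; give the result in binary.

Subtract column by column in base 2:
  0-1 → 1 (borrow)
  1-1-1 → 1 (borrow)
  1-1-1 → 1 (borrow)
  1-1-1 → 1 (borrow)
  0-0-1 → 1 (borrow)
  0-0-1 → 1 (borrow)
  0-0-1 → 1 (borrow)
  0-0-1 → 1 (borrow)
  0-0-1 → 1 (borrow)
  1-0-1 → 0
  0-0 → 0
  1-0 → 1
  1-0 → 1
  1-0 → 1
  0-0 → 0
  0-0 → 0
  0-1 → 1 (borrow)
  0-0-1 → 1 (borrow)
  1-1-1 → 1 (borrow)
  1-0-1 → 0

0b1110011100111111111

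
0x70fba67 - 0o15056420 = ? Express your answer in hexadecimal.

0x6db5d57

0o15056420 = 0x345d10 in hexadecimal.
Subtract column by column in base 16:
  7-0 → 7
  6-1 → 5
  a-d → d (borrow)
  b-5-1 → 5
  f-4 → b
  0-3 → d (borrow)
  7-0-1 → 6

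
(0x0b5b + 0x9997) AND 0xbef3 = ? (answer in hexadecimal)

0xa4f2

Add column by column in base 16, right to left:
  b+7 = 2 carry 1
  5+9+1 = f
  b+9 = 4 carry 1
  0+9+1 = a
Sum = 0xa4f2; now AND with 0xbef3:
  a&b=a, 4&e=4, f&f=f, 2&3=2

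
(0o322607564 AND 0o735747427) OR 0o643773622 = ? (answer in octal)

0o322607564 AND 0o735747427 = 0o320607424.
Then OR with 0o643773622.

0o763777626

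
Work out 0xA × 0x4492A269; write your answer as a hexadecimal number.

0x2ADBA581A

Multiply each base-16 digit by 10, carrying:
  9×10 = 90 → write A carry 5
  6×10+5 = 65 → write 1 carry 4
  2×10+4 = 24 → write 8 carry 1
  A×10+1 = 101 → write 5 carry 6
  2×10+6 = 26 → write A carry 1
  9×10+1 = 91 → write B carry 5
  4×10+5 = 45 → write D carry 2
  4×10+2 = 42 → write A carry 2
  remaining carry: 2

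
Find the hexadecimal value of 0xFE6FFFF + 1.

0xFE70000

The trailing 4 digits are F (max in base 16), so adding 1 cascades: they roll to 0 and the next digit up increments.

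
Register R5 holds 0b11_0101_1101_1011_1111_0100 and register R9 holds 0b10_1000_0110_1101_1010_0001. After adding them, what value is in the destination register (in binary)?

Add column by column in base 2, right to left:
  0+1 = 1
  0+0 = 0
  1+0 = 1
  0+0 = 0
  1+0 = 1
  1+1 = 0 carry 1
  1+0+1 = 0 carry 1
  1+1+1 = 1 carry 1
  1+1+1 = 1 carry 1
  1+0+1 = 0 carry 1
  0+1+1 = 0 carry 1
  1+1+1 = 1 carry 1
  1+0+1 = 0 carry 1
  0+1+1 = 0 carry 1
  1+1+1 = 1 carry 1
  1+0+1 = 0 carry 1
  1+0+1 = 0 carry 1
  0+0+1 = 1
  1+0 = 1
  0+1 = 1
  1+0 = 1
  1+1 = 0 carry 1
  final carry 1

0b10111100100100110010101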